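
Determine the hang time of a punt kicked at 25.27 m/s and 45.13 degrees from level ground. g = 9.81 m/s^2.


T = 2*v*sin(theta)/g
sin(theta) = sin(45.13 deg) = 0.7087
T = 2*25.27*0.7087 / 9.81
T = 35.8182 / 9.81 = 3.6512 s

3.6512 s


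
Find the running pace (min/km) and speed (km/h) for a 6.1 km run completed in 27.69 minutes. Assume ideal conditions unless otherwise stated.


Pace = time / distance = 27.69 min / 6.1 km = 4.5393 min/km
Speed = distance / time_in_hours = 6.1 / 0.4615 hr
Speed = 13.2178 km/h

4.5393 min/km, 13.2178 km/h


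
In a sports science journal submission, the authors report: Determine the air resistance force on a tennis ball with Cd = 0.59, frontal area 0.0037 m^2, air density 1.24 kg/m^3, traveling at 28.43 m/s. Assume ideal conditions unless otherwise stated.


Fd = 0.5 * Cd * rho * A * v^2
Fd = 0.5 * 0.59 * 1.24 * 0.0037 * 28.43^2
v^2 = 808.2649
Fd = 0.5 * 0.59 * 1.24 * 0.0037 * 808.2649 = 1.094 N

1.094 N


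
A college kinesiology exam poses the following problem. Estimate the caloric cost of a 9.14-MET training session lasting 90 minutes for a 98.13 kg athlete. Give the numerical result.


kcal = MET * mass * time_hr
Convert time: 90 min = 1.5 hr
kcal = 9.14 * 98.13 * 1.5
kcal = 1345.3623 kcal

1345.3623 kcal


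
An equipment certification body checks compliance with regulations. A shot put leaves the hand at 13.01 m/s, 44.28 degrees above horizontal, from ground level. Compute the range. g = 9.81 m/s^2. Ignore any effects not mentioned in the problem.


R = v^2 * sin(2*theta) / g
Convert angle to radians: theta = 44.28 deg = 0.7728 rad
sin(2*theta) = sin(1.5457) = 0.9997
R = 13.01^2 * 0.9997 / 9.81
R = 169.2601 * 0.9997 / 9.81 = 17.2484 m

17.2484 m


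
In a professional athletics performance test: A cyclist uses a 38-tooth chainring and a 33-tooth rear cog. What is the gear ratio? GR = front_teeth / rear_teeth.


GR = front_teeth / rear_teeth
GR = 38 / 33
GR = 1.1515

1.1515


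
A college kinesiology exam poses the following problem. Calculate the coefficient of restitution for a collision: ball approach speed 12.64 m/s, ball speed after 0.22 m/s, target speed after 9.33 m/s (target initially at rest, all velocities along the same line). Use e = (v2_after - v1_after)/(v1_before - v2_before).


e = (v2_after - v1_after) / (v1_before - v2_before)
Numerator = 9.33 - 0.22 = 9.11
Denominator = 12.64 - 0 = 12.64
e = 9.11 / 12.64 = 0.7207

0.7207


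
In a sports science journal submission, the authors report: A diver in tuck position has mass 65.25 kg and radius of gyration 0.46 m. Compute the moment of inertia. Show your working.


I = m * k^2
I = 65.25 * 0.46^2
I = 65.25 * 0.2116 = 13.8069 kg*m^2

13.8069 kg*m^2


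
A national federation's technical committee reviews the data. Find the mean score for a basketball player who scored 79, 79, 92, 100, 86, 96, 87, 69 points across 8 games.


Average = sum / n
Sum = 688
Average = 688 / 8 = 86

86


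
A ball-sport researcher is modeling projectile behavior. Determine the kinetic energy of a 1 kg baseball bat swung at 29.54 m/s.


KE = 0.5 * m * v^2
KE = 0.5 * 1 * 29.54^2
KE = 0.5 * 1 * 872.6116 = 436.3058 J

436.3058 J


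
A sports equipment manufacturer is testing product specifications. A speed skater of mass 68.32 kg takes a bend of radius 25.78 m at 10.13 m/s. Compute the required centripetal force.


Fc = m * v^2 / r
v^2 = 10.13^2 = 102.6169
Fc = 68.32 * 102.6169 / 25.78
Fc = 7010.7866 / 25.78 = 271.9467 N

271.9467 N


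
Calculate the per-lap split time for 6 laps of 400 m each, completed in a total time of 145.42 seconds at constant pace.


Split time = total_time / n_laps = 145.42 / 6
Split time = 24.2367 s per lap

24.2367 s


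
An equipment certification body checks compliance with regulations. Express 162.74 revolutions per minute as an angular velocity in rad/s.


omega = RPM * 2 * pi / 60
omega = 162.74 * 2 * 3.14159 / 60
omega = 1022.5256 / 60 = 17.0421 rad/s

17.0421 rad/s


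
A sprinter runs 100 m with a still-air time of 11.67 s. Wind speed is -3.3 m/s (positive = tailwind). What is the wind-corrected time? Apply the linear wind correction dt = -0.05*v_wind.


dt = -0.05 * v_wind = -0.05 * -3.3 = 0.165 s
t_corrected = t_still + dt = 11.67 + (0.165)
t_corrected = 11.835 s

11.835 s


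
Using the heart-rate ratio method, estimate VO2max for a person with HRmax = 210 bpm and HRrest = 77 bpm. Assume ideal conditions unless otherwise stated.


VO2max = 15.3 * HRmax / HRrest
VO2max = 15.3 * 210 / 77
VO2max = 3213 / 77 = 41.7273 mL/kg/min

41.7273 mL/kg/min


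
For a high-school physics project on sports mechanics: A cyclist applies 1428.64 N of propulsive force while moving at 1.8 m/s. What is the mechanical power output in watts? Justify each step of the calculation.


P = F * v
P = 1428.64 * 1.8
P = 2571.552 W

2571.552 W


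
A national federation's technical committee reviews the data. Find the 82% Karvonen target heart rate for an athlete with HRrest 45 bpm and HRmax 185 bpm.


Target = HRrest + pct*(HRmax - HRrest)
Heart rate reserve = HRmax - HRrest = 185 - 45 = 140 bpm
Fraction = 82% = 0.82
Target = 45 + 0.82 * 140
Target = 45 + 114.8 = 159.8 bpm

159.8 bpm


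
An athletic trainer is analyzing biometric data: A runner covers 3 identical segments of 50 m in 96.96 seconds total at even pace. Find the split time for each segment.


Split time = total_time / n_laps = 96.96 / 3
Split time = 32.32 s per lap

32.32 s


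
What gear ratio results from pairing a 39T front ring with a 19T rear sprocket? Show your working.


GR = front_teeth / rear_teeth
GR = 39 / 19
GR = 2.0526

2.0526


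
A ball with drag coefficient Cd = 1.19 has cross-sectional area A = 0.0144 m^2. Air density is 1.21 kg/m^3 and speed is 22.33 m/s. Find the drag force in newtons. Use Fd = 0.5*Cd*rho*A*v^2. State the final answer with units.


Fd = 0.5 * Cd * rho * A * v^2
Fd = 0.5 * 1.19 * 1.21 * 0.0144 * 22.33^2
v^2 = 498.6289
Fd = 0.5 * 1.19 * 1.21 * 0.0144 * 498.6289 = 5.1694 N

5.1694 N


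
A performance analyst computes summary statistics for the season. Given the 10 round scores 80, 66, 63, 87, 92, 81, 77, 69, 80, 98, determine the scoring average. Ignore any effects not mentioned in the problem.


Average = sum / n
Sum = 793
Average = 793 / 10 = 79.3

79.3


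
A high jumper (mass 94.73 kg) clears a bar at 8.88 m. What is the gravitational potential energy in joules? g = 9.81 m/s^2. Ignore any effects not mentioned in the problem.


PE = m * g * h
PE = 94.73 * 9.81 * 8.88
PE = 929.3013 * 8.88 = 8252.1955 J

8252.1955 J


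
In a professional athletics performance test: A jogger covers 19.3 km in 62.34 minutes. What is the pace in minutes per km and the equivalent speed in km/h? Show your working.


Pace = time / distance = 62.34 min / 19.3 km = 3.2301 min/km
Speed = distance / time_in_hours = 19.3 / 1.039 hr
Speed = 18.5756 km/h

3.2301 min/km, 18.5756 km/h


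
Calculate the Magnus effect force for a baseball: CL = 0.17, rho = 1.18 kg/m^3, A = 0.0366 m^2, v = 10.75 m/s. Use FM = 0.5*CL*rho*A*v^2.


FM = 0.5 * CL * rho * A * v^2
FM = 0.5 * 0.17 * 1.18 * 0.0366 * 10.75^2
v^2 = 115.5625
FM = 0.5 * 0.17 * 1.18 * 0.0366 * 115.5625 = 0.4242 N

0.4242 N


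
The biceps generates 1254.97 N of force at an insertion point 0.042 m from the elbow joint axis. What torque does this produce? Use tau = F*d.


tau = F * d
tau = 1254.97 * 0.042
tau = 52.7087 N*m

52.7087 N*m


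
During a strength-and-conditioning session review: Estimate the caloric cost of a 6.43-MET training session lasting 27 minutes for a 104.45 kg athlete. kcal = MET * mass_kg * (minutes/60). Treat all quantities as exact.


kcal = MET * mass * time_hr
Convert time: 27 min = 0.45 hr
kcal = 6.43 * 104.45 * 0.45
kcal = 302.2261 kcal

302.2261 kcal


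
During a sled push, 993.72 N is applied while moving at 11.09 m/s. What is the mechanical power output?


P = F * v
P = 993.72 * 11.09
P = 11020.3548 W

11020.3548 W


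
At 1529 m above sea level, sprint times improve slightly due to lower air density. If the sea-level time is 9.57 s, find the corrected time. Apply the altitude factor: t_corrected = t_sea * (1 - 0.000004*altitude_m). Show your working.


Correction factor = 1 - 0.000004 * 1529 = 0.993884
t_corrected = t_sea * factor = 9.57 * 0.993884
t_corrected = 9.5115 s

9.5115 s


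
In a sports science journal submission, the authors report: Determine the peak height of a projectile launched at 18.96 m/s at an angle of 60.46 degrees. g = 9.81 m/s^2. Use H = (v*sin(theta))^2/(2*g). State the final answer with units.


H = (v*sin(theta))^2 / (2*g)
vy = v*sin(theta) = 18.96 * sin(60.46 deg) = 16.4954 m/s
H = vy^2 / (2*g) = 272.0989 / (2*9.81)
H = 272.0989 / 19.62 = 13.8684 m

13.8684 m


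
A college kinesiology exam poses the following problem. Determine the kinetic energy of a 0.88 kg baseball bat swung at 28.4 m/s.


KE = 0.5 * m * v^2
KE = 0.5 * 0.88 * 28.4^2
KE = 0.5 * 0.88 * 806.56 = 354.8864 J

354.8864 J


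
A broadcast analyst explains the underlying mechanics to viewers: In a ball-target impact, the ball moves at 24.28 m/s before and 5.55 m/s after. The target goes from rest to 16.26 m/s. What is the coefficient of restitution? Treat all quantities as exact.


e = (v2_after - v1_after) / (v1_before - v2_before)
Numerator = 16.26 - 5.55 = 10.71
Denominator = 24.28 - 0 = 24.28
e = 10.71 / 24.28 = 0.4411

0.4411


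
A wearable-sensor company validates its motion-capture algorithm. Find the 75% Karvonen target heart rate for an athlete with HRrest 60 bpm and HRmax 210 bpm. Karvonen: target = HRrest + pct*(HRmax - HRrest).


Target = HRrest + pct*(HRmax - HRrest)
Heart rate reserve = HRmax - HRrest = 210 - 60 = 150 bpm
Fraction = 75% = 0.75
Target = 60 + 0.75 * 150
Target = 60 + 112.5 = 172.5 bpm

172.5 bpm


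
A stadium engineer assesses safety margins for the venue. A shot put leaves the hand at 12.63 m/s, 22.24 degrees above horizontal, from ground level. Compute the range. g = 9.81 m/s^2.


R = v^2 * sin(2*theta) / g
Convert angle to radians: theta = 22.24 deg = 0.3882 rad
sin(2*theta) = sin(0.7763) = 0.7007
R = 12.63^2 * 0.7007 / 9.81
R = 159.5169 * 0.7007 / 9.81 = 11.3932 m

11.3932 m


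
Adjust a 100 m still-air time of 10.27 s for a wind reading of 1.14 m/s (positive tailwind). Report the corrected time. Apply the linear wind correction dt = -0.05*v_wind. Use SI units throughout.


dt = -0.05 * v_wind = -0.05 * 1.14 = -0.057 s
t_corrected = t_still + dt = 10.27 + (-0.057)
t_corrected = 10.213 s

10.213 s


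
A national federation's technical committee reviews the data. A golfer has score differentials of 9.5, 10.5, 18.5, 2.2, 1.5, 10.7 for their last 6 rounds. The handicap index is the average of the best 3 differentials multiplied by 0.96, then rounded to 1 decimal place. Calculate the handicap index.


All differentials: 9.5, 10.5, 18.5, 2.2, 1.5, 10.7
Sorted: 1.5, 2.2, 9.5, 10.5, 10.7, 18.5
Best 3: 1.5, 2.2, 9.5
Average of best = 13.2 / 3 = 4.4
Raw index = 4.4 * 0.96 = 4.224
Handicap index = round(4.224, 1) = 4.2

4.2


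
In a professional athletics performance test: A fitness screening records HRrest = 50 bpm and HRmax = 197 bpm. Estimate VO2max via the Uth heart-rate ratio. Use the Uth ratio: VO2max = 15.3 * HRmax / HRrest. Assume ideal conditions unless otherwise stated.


VO2max = 15.3 * HRmax / HRrest
VO2max = 15.3 * 197 / 50
VO2max = 3014.1 / 50 = 60.282 mL/kg/min

60.282 mL/kg/min


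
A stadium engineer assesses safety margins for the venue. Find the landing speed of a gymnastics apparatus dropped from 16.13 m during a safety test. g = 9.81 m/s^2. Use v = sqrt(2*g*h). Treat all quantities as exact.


v = sqrt(2 * g * h)
v = sqrt(2 * 9.81 * 16.13)
v = sqrt(316.4706) = 17.7896 m/s

17.7896 m/s


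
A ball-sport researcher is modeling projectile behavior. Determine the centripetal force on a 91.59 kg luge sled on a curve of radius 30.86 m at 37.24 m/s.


Fc = m * v^2 / r
v^2 = 37.24^2 = 1386.8176
Fc = 91.59 * 1386.8176 / 30.86
Fc = 127018.624 / 30.86 = 4115.9632 N

4115.9632 N


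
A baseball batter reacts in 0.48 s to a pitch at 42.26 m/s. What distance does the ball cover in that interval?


d = v * t
d = 42.26 * 0.48
d = 20.2848 m

20.2848 m


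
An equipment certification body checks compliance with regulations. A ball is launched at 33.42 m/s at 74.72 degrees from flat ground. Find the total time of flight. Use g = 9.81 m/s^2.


T = 2*v*sin(theta)/g
sin(theta) = sin(74.72 deg) = 0.9646
T = 2*33.42*0.9646 / 9.81
T = 64.4772 / 9.81 = 6.5726 s

6.5726 s


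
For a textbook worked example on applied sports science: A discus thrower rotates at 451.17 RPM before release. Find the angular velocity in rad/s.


omega = RPM * 2 * pi / 60
omega = 451.17 * 2 * 3.14159 / 60
omega = 2834.7847 / 60 = 47.2464 rad/s

47.2464 rad/s


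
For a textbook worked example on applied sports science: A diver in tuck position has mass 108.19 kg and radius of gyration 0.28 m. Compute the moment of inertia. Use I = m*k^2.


I = m * k^2
I = 108.19 * 0.28^2
I = 108.19 * 0.0784 = 8.4821 kg*m^2

8.4821 kg*m^2


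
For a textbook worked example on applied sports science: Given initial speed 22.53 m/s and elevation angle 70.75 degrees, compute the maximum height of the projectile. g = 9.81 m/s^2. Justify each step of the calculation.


H = (v*sin(theta))^2 / (2*g)
vy = v*sin(theta) = 22.53 * sin(70.75 deg) = 21.2703 m/s
H = vy^2 / (2*g) = 452.4268 / (2*9.81)
H = 452.4268 / 19.62 = 23.0595 m

23.0595 m


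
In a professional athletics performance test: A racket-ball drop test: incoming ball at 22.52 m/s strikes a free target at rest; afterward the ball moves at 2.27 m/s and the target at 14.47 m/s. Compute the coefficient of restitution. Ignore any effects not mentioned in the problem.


e = (v2_after - v1_after) / (v1_before - v2_before)
Numerator = 14.47 - 2.27 = 12.2
Denominator = 22.52 - 0 = 22.52
e = 12.2 / 22.52 = 0.5417

0.5417


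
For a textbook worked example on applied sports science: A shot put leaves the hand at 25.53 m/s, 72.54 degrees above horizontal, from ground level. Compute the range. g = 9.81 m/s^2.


R = v^2 * sin(2*theta) / g
Convert angle to radians: theta = 72.54 deg = 1.2661 rad
sin(2*theta) = sin(2.5321) = 0.5724
R = 25.53^2 * 0.5724 / 9.81
R = 651.7809 * 0.5724 / 9.81 = 38.0327 m

38.0327 m


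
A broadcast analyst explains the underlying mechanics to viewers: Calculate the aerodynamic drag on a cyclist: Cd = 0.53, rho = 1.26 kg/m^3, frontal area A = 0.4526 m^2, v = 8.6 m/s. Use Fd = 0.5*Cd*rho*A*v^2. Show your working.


Fd = 0.5 * Cd * rho * A * v^2
Fd = 0.5 * 0.53 * 1.26 * 0.4526 * 8.6^2
v^2 = 73.96
Fd = 0.5 * 0.53 * 1.26 * 0.4526 * 73.96 = 11.1771 N

11.1771 N


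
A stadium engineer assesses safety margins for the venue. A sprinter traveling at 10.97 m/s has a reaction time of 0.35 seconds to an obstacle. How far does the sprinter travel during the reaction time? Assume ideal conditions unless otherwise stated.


d = v * t
d = 10.97 * 0.35
d = 3.8395 m

3.8395 m


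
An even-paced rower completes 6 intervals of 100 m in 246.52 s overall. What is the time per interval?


Split time = total_time / n_laps = 246.52 / 6
Split time = 41.0867 s per lap

41.0867 s


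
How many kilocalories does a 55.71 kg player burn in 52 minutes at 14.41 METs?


kcal = MET * mass * time_hr
Convert time: 52 min = 0.8667 hr
kcal = 14.41 * 55.71 * 0.8667
kcal = 695.7436 kcal

695.7436 kcal


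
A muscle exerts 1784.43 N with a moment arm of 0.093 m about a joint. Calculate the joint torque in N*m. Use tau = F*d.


tau = F * d
tau = 1784.43 * 0.093
tau = 165.952 N*m

165.952 N*m


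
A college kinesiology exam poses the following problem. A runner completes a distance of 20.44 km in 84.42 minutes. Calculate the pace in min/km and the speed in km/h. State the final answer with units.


Pace = time / distance = 84.42 min / 20.44 km = 4.1301 min/km
Speed = distance / time_in_hours = 20.44 / 1.407 hr
Speed = 14.5274 km/h

4.1301 min/km, 14.5274 km/h


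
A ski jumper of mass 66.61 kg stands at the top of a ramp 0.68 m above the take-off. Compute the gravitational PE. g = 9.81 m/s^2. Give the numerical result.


PE = m * g * h
PE = 66.61 * 9.81 * 0.68
PE = 653.4441 * 0.68 = 444.342 J

444.342 J


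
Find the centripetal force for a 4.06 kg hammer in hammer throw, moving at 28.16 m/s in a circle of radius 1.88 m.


Fc = m * v^2 / r
v^2 = 28.16^2 = 792.9856
Fc = 4.06 * 792.9856 / 1.88
Fc = 3219.5215 / 1.88 = 1712.5115 N

1712.5115 N


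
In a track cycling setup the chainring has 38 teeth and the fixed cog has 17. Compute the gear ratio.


GR = front_teeth / rear_teeth
GR = 38 / 17
GR = 2.2353

2.2353


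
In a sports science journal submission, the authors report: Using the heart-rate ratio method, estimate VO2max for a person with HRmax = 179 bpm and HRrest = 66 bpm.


VO2max = 15.3 * HRmax / HRrest
VO2max = 15.3 * 179 / 66
VO2max = 2738.7 / 66 = 41.4955 mL/kg/min

41.4955 mL/kg/min


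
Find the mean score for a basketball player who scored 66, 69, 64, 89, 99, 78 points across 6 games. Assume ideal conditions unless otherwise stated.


Average = sum / n
Sum = 465
Average = 465 / 6 = 77.5

77.5


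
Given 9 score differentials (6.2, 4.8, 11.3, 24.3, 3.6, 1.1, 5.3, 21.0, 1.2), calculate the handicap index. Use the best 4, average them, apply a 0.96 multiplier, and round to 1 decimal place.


All differentials: 6.2, 4.8, 11.3, 24.3, 3.6, 1.1, 5.3, 21.0, 1.2
Sorted: 1.1, 1.2, 3.6, 4.8, 5.3, 6.2, 11.3, 21.0, 24.3
Best 4: 1.1, 1.2, 3.6, 4.8
Average of best = 10.7 / 4 = 2.675
Raw index = 2.675 * 0.96 = 2.568
Handicap index = round(2.568, 1) = 2.6

2.6


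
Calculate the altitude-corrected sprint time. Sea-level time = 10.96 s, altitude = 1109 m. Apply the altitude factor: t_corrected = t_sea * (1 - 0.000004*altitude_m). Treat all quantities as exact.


Correction factor = 1 - 0.000004 * 1109 = 0.995564
t_corrected = t_sea * factor = 10.96 * 0.995564
t_corrected = 10.9114 s

10.9114 s


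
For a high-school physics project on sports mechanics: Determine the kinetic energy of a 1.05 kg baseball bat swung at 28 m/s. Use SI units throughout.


KE = 0.5 * m * v^2
KE = 0.5 * 1.05 * 28^2
KE = 0.5 * 1.05 * 784 = 411.6 J

411.6 J


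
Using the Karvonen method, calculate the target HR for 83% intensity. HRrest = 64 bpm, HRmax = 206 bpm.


Target = HRrest + pct*(HRmax - HRrest)
Heart rate reserve = HRmax - HRrest = 206 - 64 = 142 bpm
Fraction = 83% = 0.83
Target = 64 + 0.83 * 142
Target = 64 + 117.86 = 181.86 bpm

181.86 bpm


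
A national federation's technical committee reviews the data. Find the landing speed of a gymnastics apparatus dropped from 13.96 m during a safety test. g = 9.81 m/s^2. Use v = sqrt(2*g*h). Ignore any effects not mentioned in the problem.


v = sqrt(2 * g * h)
v = sqrt(2 * 9.81 * 13.96)
v = sqrt(273.8952) = 16.5498 m/s

16.5498 m/s


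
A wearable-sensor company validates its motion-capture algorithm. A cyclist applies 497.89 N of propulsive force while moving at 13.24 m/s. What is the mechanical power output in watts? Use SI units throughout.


P = F * v
P = 497.89 * 13.24
P = 6592.0636 W

6592.0636 W


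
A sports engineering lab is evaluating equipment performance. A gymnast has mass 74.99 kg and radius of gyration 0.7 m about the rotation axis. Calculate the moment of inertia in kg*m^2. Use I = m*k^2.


I = m * k^2
I = 74.99 * 0.7^2
I = 74.99 * 0.49 = 36.7451 kg*m^2

36.7451 kg*m^2


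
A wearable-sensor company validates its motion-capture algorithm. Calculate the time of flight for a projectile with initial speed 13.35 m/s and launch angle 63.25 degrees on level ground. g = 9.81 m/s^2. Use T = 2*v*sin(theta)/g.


T = 2*v*sin(theta)/g
sin(theta) = sin(63.25 deg) = 0.893
T = 2*13.35*0.893 / 9.81
T = 23.8425 / 9.81 = 2.4304 s

2.4304 s


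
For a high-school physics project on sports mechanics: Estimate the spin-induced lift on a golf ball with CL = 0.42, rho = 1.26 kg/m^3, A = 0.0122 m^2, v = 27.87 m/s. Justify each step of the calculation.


FM = 0.5 * CL * rho * A * v^2
FM = 0.5 * 0.42 * 1.26 * 0.0122 * 27.87^2
v^2 = 776.7369
FM = 0.5 * 0.42 * 1.26 * 0.0122 * 776.7369 = 2.5074 N

2.5074 N


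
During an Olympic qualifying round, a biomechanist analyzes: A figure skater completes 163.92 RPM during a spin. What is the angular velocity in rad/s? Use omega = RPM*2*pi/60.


omega = RPM * 2 * pi / 60
omega = 163.92 * 2 * 3.14159 / 60
omega = 1029.9397 / 60 = 17.1657 rad/s

17.1657 rad/s


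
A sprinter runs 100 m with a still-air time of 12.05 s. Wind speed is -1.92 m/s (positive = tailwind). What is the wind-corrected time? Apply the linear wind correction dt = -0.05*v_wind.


dt = -0.05 * v_wind = -0.05 * -1.92 = 0.096 s
t_corrected = t_still + dt = 12.05 + (0.096)
t_corrected = 12.146 s

12.146 s


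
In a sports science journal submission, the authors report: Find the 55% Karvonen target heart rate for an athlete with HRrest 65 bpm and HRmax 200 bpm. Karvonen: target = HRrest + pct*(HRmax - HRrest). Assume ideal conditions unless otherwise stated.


Target = HRrest + pct*(HRmax - HRrest)
Heart rate reserve = HRmax - HRrest = 200 - 65 = 135 bpm
Fraction = 55% = 0.55
Target = 65 + 0.55 * 135
Target = 65 + 74.25 = 139.25 bpm

139.25 bpm


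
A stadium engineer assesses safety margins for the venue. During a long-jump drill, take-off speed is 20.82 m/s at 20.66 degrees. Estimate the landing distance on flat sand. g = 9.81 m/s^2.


R = v^2 * sin(2*theta) / g
Convert angle to radians: theta = 20.66 deg = 0.3606 rad
sin(2*theta) = sin(0.7212) = 0.6603
R = 20.82^2 * 0.6603 / 9.81
R = 433.4724 * 0.6603 / 9.81 = 29.1749 m

29.1749 m


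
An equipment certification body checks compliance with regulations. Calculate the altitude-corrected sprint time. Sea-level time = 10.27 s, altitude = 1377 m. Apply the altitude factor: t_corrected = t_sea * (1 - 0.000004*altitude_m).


Correction factor = 1 - 0.000004 * 1377 = 0.994492
t_corrected = t_sea * factor = 10.27 * 0.994492
t_corrected = 10.2134 s

10.2134 s


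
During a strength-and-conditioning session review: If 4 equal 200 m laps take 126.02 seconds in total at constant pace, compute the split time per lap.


Split time = total_time / n_laps = 126.02 / 4
Split time = 31.505 s per lap

31.505 s


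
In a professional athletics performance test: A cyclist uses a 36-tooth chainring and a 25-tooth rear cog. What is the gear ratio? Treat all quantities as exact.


GR = front_teeth / rear_teeth
GR = 36 / 25
GR = 1.44

1.44


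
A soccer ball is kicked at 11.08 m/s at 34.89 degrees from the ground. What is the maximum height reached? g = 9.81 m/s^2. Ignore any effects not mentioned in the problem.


H = (v*sin(theta))^2 / (2*g)
vy = v*sin(theta) = 11.08 * sin(34.89 deg) = 6.3378 m/s
H = vy^2 / (2*g) = 40.1676 / (2*9.81)
H = 40.1676 / 19.62 = 2.0473 m

2.0473 m


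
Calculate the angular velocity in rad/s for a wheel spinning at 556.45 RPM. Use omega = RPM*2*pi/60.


omega = RPM * 2 * pi / 60
omega = 556.45 * 2 * 3.14159 / 60
omega = 3496.2785 / 60 = 58.2713 rad/s

58.2713 rad/s


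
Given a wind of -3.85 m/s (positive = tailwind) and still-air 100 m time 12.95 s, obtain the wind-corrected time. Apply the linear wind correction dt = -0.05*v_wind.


dt = -0.05 * v_wind = -0.05 * -3.85 = 0.1925 s
t_corrected = t_still + dt = 12.95 + (0.1925)
t_corrected = 13.1425 s

13.1425 s


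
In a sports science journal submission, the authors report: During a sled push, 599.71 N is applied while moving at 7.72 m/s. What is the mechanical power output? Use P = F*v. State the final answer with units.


P = F * v
P = 599.71 * 7.72
P = 4629.7612 W

4629.7612 W


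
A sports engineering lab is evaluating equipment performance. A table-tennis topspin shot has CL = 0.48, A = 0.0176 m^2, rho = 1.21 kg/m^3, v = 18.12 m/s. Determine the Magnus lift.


FM = 0.5 * CL * rho * A * v^2
FM = 0.5 * 0.48 * 1.21 * 0.0176 * 18.12^2
v^2 = 328.3344
FM = 0.5 * 0.48 * 1.21 * 0.0176 * 328.3344 = 1.6781 N

1.6781 N


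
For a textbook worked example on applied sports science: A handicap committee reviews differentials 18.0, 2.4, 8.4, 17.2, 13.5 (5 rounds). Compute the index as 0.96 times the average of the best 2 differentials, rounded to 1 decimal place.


All differentials: 18.0, 2.4, 8.4, 17.2, 13.5
Sorted: 2.4, 8.4, 13.5, 17.2, 18.0
Best 2: 2.4, 8.4
Average of best = 10.8 / 2 = 5.4
Raw index = 5.4 * 0.96 = 5.184
Handicap index = round(5.184, 1) = 5.2

5.2


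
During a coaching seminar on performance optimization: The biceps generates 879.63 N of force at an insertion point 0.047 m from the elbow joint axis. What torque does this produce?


tau = F * d
tau = 879.63 * 0.047
tau = 41.3426 N*m

41.3426 N*m


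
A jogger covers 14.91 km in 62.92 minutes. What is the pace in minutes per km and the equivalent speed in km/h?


Pace = time / distance = 62.92 min / 14.91 km = 4.22 min/km
Speed = distance / time_in_hours = 14.91 / 1.0487 hr
Speed = 14.2181 km/h

4.22 min/km, 14.2181 km/h


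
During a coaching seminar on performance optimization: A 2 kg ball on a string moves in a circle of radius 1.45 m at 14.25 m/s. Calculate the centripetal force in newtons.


Fc = m * v^2 / r
v^2 = 14.25^2 = 203.0625
Fc = 2 * 203.0625 / 1.45
Fc = 406.125 / 1.45 = 280.0862 N

280.0862 N


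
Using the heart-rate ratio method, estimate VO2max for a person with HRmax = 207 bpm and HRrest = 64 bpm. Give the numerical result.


VO2max = 15.3 * HRmax / HRrest
VO2max = 15.3 * 207 / 64
VO2max = 3167.1 / 64 = 49.4859 mL/kg/min

49.4859 mL/kg/min


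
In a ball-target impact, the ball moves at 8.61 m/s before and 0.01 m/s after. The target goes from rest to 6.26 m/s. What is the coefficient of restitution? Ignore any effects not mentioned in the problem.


e = (v2_after - v1_after) / (v1_before - v2_before)
Numerator = 6.26 - 0.01 = 6.25
Denominator = 8.61 - 0 = 8.61
e = 6.25 / 8.61 = 0.7259

0.7259


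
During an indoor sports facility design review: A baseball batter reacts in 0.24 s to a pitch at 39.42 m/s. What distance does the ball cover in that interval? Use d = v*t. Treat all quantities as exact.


d = v * t
d = 39.42 * 0.24
d = 9.4608 m

9.4608 m


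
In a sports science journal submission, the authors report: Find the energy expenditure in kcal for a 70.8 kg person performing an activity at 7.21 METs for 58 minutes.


kcal = MET * mass * time_hr
Convert time: 58 min = 0.9667 hr
kcal = 7.21 * 70.8 * 0.9667
kcal = 493.4524 kcal

493.4524 kcal


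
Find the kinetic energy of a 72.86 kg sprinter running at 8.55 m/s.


KE = 0.5 * m * v^2
KE = 0.5 * 72.86 * 8.55^2
KE = 0.5 * 72.86 * 73.1025 = 2663.1241 J

2663.1241 J


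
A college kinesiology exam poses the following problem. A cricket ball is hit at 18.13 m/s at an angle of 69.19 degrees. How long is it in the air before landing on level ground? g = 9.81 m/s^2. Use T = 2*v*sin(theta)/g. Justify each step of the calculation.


T = 2*v*sin(theta)/g
sin(theta) = sin(69.19 deg) = 0.9348
T = 2*18.13*0.9348 / 9.81
T = 33.8945 / 9.81 = 3.4551 s

3.4551 s


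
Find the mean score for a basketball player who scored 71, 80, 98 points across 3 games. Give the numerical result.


Average = sum / n
Sum = 249
Average = 249 / 3 = 83

83


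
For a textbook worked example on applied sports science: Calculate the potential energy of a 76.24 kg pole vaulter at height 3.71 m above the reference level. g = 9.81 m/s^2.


PE = m * g * h
PE = 76.24 * 9.81 * 3.71
PE = 747.9144 * 3.71 = 2774.7624 J

2774.7624 J


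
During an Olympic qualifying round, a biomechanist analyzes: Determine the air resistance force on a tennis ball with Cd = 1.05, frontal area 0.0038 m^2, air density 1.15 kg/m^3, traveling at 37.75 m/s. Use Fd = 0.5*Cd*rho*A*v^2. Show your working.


Fd = 0.5 * Cd * rho * A * v^2
Fd = 0.5 * 1.05 * 1.15 * 0.0038 * 37.75^2
v^2 = 1425.0625
Fd = 0.5 * 1.05 * 1.15 * 0.0038 * 1425.0625 = 3.2694 N

3.2694 N


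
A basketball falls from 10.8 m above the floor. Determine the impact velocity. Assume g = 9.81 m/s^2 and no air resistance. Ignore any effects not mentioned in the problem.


v = sqrt(2 * g * h)
v = sqrt(2 * 9.81 * 10.8)
v = sqrt(211.896) = 14.5566 m/s

14.5566 m/s


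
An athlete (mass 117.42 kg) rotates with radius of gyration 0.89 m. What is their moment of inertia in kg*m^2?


I = m * k^2
I = 117.42 * 0.89^2
I = 117.42 * 0.7921 = 93.0084 kg*m^2

93.0084 kg*m^2


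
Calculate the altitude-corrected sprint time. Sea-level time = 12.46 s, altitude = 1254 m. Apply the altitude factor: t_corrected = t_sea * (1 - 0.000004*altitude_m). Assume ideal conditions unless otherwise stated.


Correction factor = 1 - 0.000004 * 1254 = 0.994984
t_corrected = t_sea * factor = 12.46 * 0.994984
t_corrected = 12.3975 s

12.3975 s


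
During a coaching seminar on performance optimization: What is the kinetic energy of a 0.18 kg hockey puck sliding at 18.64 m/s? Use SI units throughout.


KE = 0.5 * m * v^2
KE = 0.5 * 0.18 * 18.64^2
KE = 0.5 * 0.18 * 347.4496 = 31.2705 J

31.2705 J


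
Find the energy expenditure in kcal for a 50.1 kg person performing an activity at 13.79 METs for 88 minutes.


kcal = MET * mass * time_hr
Convert time: 88 min = 1.4667 hr
kcal = 13.79 * 50.1 * 1.4667
kcal = 1013.2892 kcal

1013.2892 kcal


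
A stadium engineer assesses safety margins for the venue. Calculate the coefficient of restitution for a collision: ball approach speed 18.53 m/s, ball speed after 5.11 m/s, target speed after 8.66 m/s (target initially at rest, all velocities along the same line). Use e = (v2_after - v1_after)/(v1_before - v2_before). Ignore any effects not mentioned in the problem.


e = (v2_after - v1_after) / (v1_before - v2_before)
Numerator = 8.66 - 5.11 = 3.55
Denominator = 18.53 - 0 = 18.53
e = 3.55 / 18.53 = 0.1916

0.1916


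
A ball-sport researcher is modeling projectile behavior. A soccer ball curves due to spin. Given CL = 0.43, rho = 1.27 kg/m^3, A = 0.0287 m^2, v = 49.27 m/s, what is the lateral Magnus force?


FM = 0.5 * CL * rho * A * v^2
FM = 0.5 * 0.43 * 1.27 * 0.0287 * 49.27^2
v^2 = 2427.5329
FM = 0.5 * 0.43 * 1.27 * 0.0287 * 2427.5329 = 19.0234 N

19.0234 N


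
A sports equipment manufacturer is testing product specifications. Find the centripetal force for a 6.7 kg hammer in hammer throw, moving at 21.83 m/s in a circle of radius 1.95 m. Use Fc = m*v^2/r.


Fc = m * v^2 / r
v^2 = 21.83^2 = 476.5489
Fc = 6.7 * 476.5489 / 1.95
Fc = 3192.8776 / 1.95 = 1637.3731 N

1637.3731 N


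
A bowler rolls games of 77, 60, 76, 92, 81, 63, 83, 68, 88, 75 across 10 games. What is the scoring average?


Average = sum / n
Sum = 763
Average = 763 / 10 = 76.3

76.3


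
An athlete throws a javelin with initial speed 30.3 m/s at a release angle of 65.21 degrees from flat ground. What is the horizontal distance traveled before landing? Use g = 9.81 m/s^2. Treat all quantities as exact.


R = v^2 * sin(2*theta) / g
Convert angle to radians: theta = 65.21 deg = 1.1381 rad
sin(2*theta) = sin(2.2763) = 0.7613
R = 30.3^2 * 0.7613 / 9.81
R = 918.09 * 0.7613 / 9.81 = 71.249 m

71.249 m


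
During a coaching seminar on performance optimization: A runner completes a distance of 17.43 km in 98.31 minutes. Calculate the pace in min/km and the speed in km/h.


Pace = time / distance = 98.31 min / 17.43 km = 5.6403 min/km
Speed = distance / time_in_hours = 17.43 / 1.6385 hr
Speed = 10.6378 km/h

5.6403 min/km, 10.6378 km/h


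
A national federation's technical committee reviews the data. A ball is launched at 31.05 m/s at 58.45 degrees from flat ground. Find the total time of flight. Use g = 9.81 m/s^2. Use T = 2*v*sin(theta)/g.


T = 2*v*sin(theta)/g
sin(theta) = sin(58.45 deg) = 0.8522
T = 2*31.05*0.8522 / 9.81
T = 52.9206 / 9.81 = 5.3946 s

5.3946 s


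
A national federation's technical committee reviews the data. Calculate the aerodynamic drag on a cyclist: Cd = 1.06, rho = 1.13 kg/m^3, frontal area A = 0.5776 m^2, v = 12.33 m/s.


Fd = 0.5 * Cd * rho * A * v^2
Fd = 0.5 * 1.06 * 1.13 * 0.5776 * 12.33^2
v^2 = 152.0289
Fd = 0.5 * 1.06 * 1.13 * 0.5776 * 152.0289 = 52.5905 N

52.5905 N


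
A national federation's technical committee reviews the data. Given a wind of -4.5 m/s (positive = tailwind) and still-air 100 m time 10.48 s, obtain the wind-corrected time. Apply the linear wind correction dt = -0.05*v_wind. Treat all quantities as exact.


dt = -0.05 * v_wind = -0.05 * -4.5 = 0.225 s
t_corrected = t_still + dt = 10.48 + (0.225)
t_corrected = 10.705 s

10.705 s


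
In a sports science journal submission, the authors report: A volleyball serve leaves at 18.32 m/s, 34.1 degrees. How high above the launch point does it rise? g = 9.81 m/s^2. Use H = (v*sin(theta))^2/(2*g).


H = (v*sin(theta))^2 / (2*g)
vy = v*sin(theta) = 18.32 * sin(34.1 deg) = 10.2709 m/s
H = vy^2 / (2*g) = 105.4915 / (2*9.81)
H = 105.4915 / 19.62 = 5.3767 m

5.3767 m


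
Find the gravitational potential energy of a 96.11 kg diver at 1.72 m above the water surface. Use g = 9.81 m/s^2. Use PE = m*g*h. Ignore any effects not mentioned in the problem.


PE = m * g * h
PE = 96.11 * 9.81 * 1.72
PE = 942.8391 * 1.72 = 1621.6833 J

1621.6833 J


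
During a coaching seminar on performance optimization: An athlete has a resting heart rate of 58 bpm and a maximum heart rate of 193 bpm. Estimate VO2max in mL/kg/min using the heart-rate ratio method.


VO2max = 15.3 * HRmax / HRrest
VO2max = 15.3 * 193 / 58
VO2max = 2952.9 / 58 = 50.9121 mL/kg/min

50.9121 mL/kg/min


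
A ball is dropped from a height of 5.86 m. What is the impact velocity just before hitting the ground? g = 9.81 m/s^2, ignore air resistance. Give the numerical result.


v = sqrt(2 * g * h)
v = sqrt(2 * 9.81 * 5.86)
v = sqrt(114.9732) = 10.7226 m/s

10.7226 m/s


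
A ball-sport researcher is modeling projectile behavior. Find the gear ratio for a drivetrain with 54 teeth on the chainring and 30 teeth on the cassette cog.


GR = front_teeth / rear_teeth
GR = 54 / 30
GR = 1.8

1.8


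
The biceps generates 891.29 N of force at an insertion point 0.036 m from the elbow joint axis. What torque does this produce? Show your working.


tau = F * d
tau = 891.29 * 0.036
tau = 32.0864 N*m

32.0864 N*m


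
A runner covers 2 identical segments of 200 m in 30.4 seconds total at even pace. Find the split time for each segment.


Split time = total_time / n_laps = 30.4 / 2
Split time = 15.2 s per lap

15.2 s


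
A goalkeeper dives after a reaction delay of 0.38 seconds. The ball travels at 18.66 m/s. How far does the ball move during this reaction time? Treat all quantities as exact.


d = v * t
d = 18.66 * 0.38
d = 7.0908 m

7.0908 m


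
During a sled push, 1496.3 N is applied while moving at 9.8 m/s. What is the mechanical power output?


P = F * v
P = 1496.3 * 9.8
P = 14663.74 W

14663.74 W


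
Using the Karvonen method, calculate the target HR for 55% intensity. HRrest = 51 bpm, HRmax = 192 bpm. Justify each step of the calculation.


Target = HRrest + pct*(HRmax - HRrest)
Heart rate reserve = HRmax - HRrest = 192 - 51 = 141 bpm
Fraction = 55% = 0.55
Target = 51 + 0.55 * 141
Target = 51 + 77.55 = 128.55 bpm

128.55 bpm


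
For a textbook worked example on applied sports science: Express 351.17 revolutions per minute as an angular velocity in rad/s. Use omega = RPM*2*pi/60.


omega = RPM * 2 * pi / 60
omega = 351.17 * 2 * 3.14159 / 60
omega = 2206.4662 / 60 = 36.7744 rad/s

36.7744 rad/s


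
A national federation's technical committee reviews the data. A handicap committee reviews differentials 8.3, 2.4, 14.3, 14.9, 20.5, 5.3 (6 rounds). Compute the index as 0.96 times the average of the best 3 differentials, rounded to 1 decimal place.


All differentials: 8.3, 2.4, 14.3, 14.9, 20.5, 5.3
Sorted: 2.4, 5.3, 8.3, 14.3, 14.9, 20.5
Best 3: 2.4, 5.3, 8.3
Average of best = 16 / 3 = 5.3333
Raw index = 5.3333 * 0.96 = 5.12
Handicap index = round(5.12, 1) = 5.1

5.1


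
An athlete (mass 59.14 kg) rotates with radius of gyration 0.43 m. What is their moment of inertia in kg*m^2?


I = m * k^2
I = 59.14 * 0.43^2
I = 59.14 * 0.1849 = 10.935 kg*m^2

10.935 kg*m^2


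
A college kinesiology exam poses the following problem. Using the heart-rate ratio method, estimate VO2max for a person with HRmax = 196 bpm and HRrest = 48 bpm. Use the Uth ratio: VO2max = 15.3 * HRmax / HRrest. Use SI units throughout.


VO2max = 15.3 * HRmax / HRrest
VO2max = 15.3 * 196 / 48
VO2max = 2998.8 / 48 = 62.475 mL/kg/min

62.475 mL/kg/min


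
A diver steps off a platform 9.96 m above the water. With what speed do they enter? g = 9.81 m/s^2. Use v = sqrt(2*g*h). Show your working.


v = sqrt(2 * g * h)
v = sqrt(2 * 9.81 * 9.96)
v = sqrt(195.4152) = 13.9791 m/s

13.9791 m/s


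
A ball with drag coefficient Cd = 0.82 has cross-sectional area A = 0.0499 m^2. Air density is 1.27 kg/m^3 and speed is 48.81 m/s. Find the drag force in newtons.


Fd = 0.5 * Cd * rho * A * v^2
Fd = 0.5 * 0.82 * 1.27 * 0.0499 * 48.81^2
v^2 = 2382.4161
Fd = 0.5 * 0.82 * 1.27 * 0.0499 * 2382.4161 = 61.9022 N

61.9022 N


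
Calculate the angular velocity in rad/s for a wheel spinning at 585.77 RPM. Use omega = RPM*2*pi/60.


omega = RPM * 2 * pi / 60
omega = 585.77 * 2 * 3.14159 / 60
omega = 3680.5015 / 60 = 61.3417 rad/s

61.3417 rad/s


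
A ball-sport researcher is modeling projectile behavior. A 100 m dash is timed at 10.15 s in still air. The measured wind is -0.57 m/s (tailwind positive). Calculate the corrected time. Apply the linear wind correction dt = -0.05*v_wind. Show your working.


dt = -0.05 * v_wind = -0.05 * -0.57 = 0.0285 s
t_corrected = t_still + dt = 10.15 + (0.0285)
t_corrected = 10.1785 s

10.1785 s


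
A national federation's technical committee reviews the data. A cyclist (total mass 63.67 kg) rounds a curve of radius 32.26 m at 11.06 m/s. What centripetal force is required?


Fc = m * v^2 / r
v^2 = 11.06^2 = 122.3236
Fc = 63.67 * 122.3236 / 32.26
Fc = 7788.3436 / 32.26 = 241.4242 N

241.4242 N


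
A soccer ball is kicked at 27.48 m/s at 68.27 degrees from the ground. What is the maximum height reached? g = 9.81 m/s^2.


H = (v*sin(theta))^2 / (2*g)
vy = v*sin(theta) = 27.48 * sin(68.27 deg) = 25.5272 m/s
H = vy^2 / (2*g) = 651.64 / (2*9.81)
H = 651.64 / 19.62 = 33.213 m

33.213 m


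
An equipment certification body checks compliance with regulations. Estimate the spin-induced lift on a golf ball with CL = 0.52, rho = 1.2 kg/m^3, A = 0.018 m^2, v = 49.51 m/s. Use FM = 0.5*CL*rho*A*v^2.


FM = 0.5 * CL * rho * A * v^2
FM = 0.5 * 0.52 * 1.2 * 0.018 * 49.51^2
v^2 = 2451.2401
FM = 0.5 * 0.52 * 1.2 * 0.018 * 2451.2401 = 13.7662 N

13.7662 N


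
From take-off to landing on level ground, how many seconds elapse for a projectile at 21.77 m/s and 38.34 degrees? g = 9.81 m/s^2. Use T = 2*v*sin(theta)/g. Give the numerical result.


T = 2*v*sin(theta)/g
sin(theta) = sin(38.34 deg) = 0.6203
T = 2*21.77*0.6203 / 9.81
T = 27.009 / 9.81 = 2.7532 s

2.7532 s


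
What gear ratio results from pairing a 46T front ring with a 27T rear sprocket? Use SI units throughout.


GR = front_teeth / rear_teeth
GR = 46 / 27
GR = 1.7037

1.7037


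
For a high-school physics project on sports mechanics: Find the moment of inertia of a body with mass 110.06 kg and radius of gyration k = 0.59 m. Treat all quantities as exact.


I = m * k^2
I = 110.06 * 0.59^2
I = 110.06 * 0.3481 = 38.3119 kg*m^2

38.3119 kg*m^2


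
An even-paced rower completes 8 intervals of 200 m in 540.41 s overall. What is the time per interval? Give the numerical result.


Split time = total_time / n_laps = 540.41 / 8
Split time = 67.5512 s per lap

67.5512 s
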